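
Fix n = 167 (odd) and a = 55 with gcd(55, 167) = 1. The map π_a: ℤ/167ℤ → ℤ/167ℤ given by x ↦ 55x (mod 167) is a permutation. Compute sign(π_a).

Orbit of 111 under x↦55x: [111, 93, 105, 97, 158, 6, 163]… (length divides ord_167(55)).
Cycle lengths of π_55 on ℤ/167ℤ: [166, 1]; 2 cycles in total.
sign(π) = (−1)^{n − #cycles} = (−1)^{167−2} = (−1)^165 = -1.

-1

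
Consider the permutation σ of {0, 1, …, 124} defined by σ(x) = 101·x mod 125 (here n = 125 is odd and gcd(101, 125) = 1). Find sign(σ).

+1

Orbit of 51 under x↦101x: [51, 26, 1, 101, 76]… (length divides ord_125(101)).
45 cycles of lengths [5, 5, 5, 5, 5, 5, 5, 5, 5, 5, 5, 5, 5, 5, 5, 5, 5, 5, 5, 5, 1, 1, 1, 1, 1, 1, 1, 1, 1, 1, 1, 1, 1, 1, 1, 1, 1, 1, 1, 1, 1, 1, 1, 1, 1].
Σ(ℓ_i−1) = 125−45 = 80; sign = (−1)^80 = +1.
The Jacobi symbol (101|125) = +1 (Zolotarev) agrees.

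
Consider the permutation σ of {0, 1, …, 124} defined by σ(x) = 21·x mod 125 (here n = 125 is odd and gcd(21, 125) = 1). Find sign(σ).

Trace 111: π^k(111) = [111, 81, 76, 96, 16, 86, 56] for k=0..6.
The orbit structure of x ↦ 21x mod 125: 13 orbits of sizes [25, 25, 25, 25, 5, 5, 5, 5, 1, 1, 1, 1, 1].
n − c = 125 − 13 = 112; sign = (−1)^112 = +1.
(21|125)_J = +1 (Zolotarev's lemma cross-check).

+1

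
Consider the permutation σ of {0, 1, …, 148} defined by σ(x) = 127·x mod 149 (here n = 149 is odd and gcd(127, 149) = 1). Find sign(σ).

Orbit of 30 under x↦127x: [30, 85, 67, 16, 95, 145, 88]… (length divides ord_149(127)).
Cycle type of π: 37×4 + 1; total 5 cycles.
With 5 cycles on 149 points, sign = (−1)^{149−5} = +1.
Via Zolotarev, sign(π_{127}) = (127|149) = +1.

+1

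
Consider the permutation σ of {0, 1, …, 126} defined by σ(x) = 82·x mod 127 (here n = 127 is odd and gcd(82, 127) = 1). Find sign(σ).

Orbit of 113 under x↦82x: [113, 122, 98, 35, 76, 9, 103]… (length divides ord_127(82)).
Cycle lengths of π_82 on ℤ/127ℤ: [63, 63, 1]; 3 cycles in total.
3 cycles on 127: each ℓ→(−1)^(ℓ−1), product (−1)^124 = +1.

+1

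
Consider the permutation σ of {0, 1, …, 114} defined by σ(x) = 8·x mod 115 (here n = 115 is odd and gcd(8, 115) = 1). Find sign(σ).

-1

Orbit of 59 under x↦8x: [59, 12, 96, 78, 49, 47, 31]… (length divides ord_115(8)).
Cycle lengths of π_8 on ℤ/115ℤ: [44, 44, 11, 11, 4, 1]; 6 cycles in total.
115 − 6 = 109 transpositions; sign(π) = (−1)^109 = -1.
Via Zolotarev, sign(π_{8}) = (8|115) = -1.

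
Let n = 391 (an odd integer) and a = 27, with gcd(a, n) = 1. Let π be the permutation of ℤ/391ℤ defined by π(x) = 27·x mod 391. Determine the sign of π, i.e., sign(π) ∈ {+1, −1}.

Trace 24: π^k(24) = [24, 257, 292, 64, 164, 127, 301] for k=0..6.
Decompose π into cycles: lengths [176, 176, 16, 11, 11, 1] (6 cycles, including the fixed point 0).
6 cycles on 391: each ℓ→(−1)^(ℓ−1), product (−1)^385 = -1.

-1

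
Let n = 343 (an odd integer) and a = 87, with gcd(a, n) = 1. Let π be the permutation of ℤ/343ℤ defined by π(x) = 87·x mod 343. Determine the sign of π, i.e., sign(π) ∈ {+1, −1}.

-1

Start at x=40: 40 → 50 → 234 → 121 → 237 → 39 → 306 → … (one orbit).
Decompose π into cycles: lengths [294, 42, 6, 1] (4 cycles, including the fixed point 0).
sign(π) = (−1)^{n − #cycles} = (−1)^{343−4} = (−1)^339 = -1.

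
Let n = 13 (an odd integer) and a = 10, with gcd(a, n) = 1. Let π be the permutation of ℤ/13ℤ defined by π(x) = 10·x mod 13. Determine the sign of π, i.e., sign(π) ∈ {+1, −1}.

+1

Start at x=9: 9 → 12 → 3 → 4 → 1 → 10 → 9 (one orbit).
Cycle type of π: 6×2 + 1; total 3 cycles.
Σ(ℓ_i−1) = 13−3 = 10; sign = (−1)^10 = +1.
Check: (10/13) = +1 by Zolotarev.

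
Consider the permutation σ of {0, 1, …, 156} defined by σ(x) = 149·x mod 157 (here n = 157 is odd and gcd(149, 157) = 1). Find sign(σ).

Orbit of 45 under x↦149x: [45, 111, 54, 39, 2, 141, 128]… (length divides ord_157(149)).
Cycle lengths of π_149 on ℤ/157ℤ: [52, 52, 52, 1]; 4 cycles in total.
157 − 4 = 153 transpositions; sign(π) = (−1)^153 = -1.

-1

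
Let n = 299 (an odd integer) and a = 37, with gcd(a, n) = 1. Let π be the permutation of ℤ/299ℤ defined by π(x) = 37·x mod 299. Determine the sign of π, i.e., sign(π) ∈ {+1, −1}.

+1

Orbit of 165 under x↦37x: [165, 125, 140, 97, 1, 37, 173]… (length divides ord_299(37)).
The orbit structure of x ↦ 37x mod 299: 5 orbits of sizes [132, 132, 22, 12, 1].
Σ(ℓ_i−1) = 299−5 = 294; sign = (−1)^294 = +1.
(37|299)_J = +1 (Zolotarev's lemma cross-check).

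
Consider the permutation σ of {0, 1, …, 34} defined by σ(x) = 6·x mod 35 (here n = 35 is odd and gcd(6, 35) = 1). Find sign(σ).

Trace 1: π^k(1) = [1, 6] for k=0..1.
20 cycles of lengths [2, 2, 2, 2, 2, 2, 2, 2, 2, 2, 2, 2, 2, 2, 2, 1, 1, 1, 1, 1].
Σ(ℓ_i−1) = 35−20 = 15; sign = (−1)^15 = -1.

-1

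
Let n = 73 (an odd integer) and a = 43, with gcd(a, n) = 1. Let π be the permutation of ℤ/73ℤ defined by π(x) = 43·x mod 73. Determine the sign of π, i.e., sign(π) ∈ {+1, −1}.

-1

Trace 72: π^k(72) = [72, 30, 49, 63, 8, 52, 46] for k=0..6.
4 cycles of lengths [24, 24, 24, 1].
n − c = 73 − 4 = 69; sign = (−1)^69 = -1.
Check: (43/73) = -1 by Zolotarev.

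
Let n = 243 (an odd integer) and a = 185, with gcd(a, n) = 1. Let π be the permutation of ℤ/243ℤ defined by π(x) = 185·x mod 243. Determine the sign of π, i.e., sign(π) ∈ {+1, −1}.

Trace 146: π^k(146) = [146, 37, 41, 52, 143, 211, 155] for k=0..6.
The orbit structure of x ↦ 185x mod 243: 6 orbits of sizes [162, 54, 18, 6, 2, 1].
With 6 cycles on 243 points, sign = (−1)^{243−6} = -1.
Zolotarev: (185|243) = -1, matching the cycle-count sign.

-1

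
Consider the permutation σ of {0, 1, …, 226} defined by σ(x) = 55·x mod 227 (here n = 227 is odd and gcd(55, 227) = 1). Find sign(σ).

Start at x=32: 32 → 171 → 98 → 169 → 215 → 21 → 20 → … (one orbit).
Cycle lengths of π_55 on ℤ/227ℤ: [226, 1]; 2 cycles in total.
n − c = 227 − 2 = 225; sign = (−1)^225 = -1.
Zolotarev: (55|227) = -1, matching the cycle-count sign.

-1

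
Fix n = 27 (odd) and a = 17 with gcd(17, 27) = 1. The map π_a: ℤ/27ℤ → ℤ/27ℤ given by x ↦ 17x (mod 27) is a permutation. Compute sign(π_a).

Trace 8: π^k(8) = [8, 1, 17, 19, 26, 10] for k=0..5.
π_17 has 8 disjoint cycles with lengths [6, 6, 6, 2, 2, 2, 2, 1] on {0,…,26}.
Σ(ℓ_i−1) = 27−8 = 19; sign = (−1)^19 = -1.
Via Zolotarev, sign(π_{17}) = (17|27) = -1.

-1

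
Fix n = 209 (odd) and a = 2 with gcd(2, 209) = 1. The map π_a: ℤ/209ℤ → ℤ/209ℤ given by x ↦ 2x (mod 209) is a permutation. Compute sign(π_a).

+1

Trace 52: π^k(52) = [52, 104, 208, 207, 205, 201, 193] for k=0..6.
The orbit structure of x ↦ 2x mod 209: 5 orbits of sizes [90, 90, 18, 10, 1].
209 − 5 = 204 transpositions; sign(π) = (−1)^204 = +1.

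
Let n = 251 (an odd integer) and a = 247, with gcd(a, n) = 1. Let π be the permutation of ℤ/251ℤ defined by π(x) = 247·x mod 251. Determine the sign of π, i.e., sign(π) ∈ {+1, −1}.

-1

Start at x=102: 102 → 94 → 126 → 249 → 8 → 219 → 128 → … (one orbit).
6 cycles of lengths [50, 50, 50, 50, 50, 1].
n − c = 251 − 6 = 245; sign = (−1)^245 = -1.
Check: (247/251) = -1 by Zolotarev.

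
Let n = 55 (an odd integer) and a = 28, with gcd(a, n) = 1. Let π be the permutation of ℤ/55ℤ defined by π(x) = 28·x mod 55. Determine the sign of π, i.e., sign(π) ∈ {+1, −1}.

+1

Trace 17: π^k(17) = [17, 36, 18, 9, 32, 16, 8] for k=0..6.
The orbit structure of x ↦ 28x mod 55: 5 orbits of sizes [20, 20, 10, 4, 1].
5 cycles on 55: each ℓ→(−1)^(ℓ−1), product (−1)^50 = +1.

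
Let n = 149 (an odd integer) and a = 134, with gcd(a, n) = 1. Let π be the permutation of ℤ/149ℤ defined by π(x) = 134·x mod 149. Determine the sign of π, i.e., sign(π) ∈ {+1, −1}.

Start at x=31: 31 → 131 → 121 → 122 → 107 → 34 → 86 → … (one orbit).
Cycle lengths of π_134 on ℤ/149ℤ: [148, 1]; 2 cycles in total.
sign(π) = (−1)^{n − #cycles} = (−1)^{149−2} = (−1)^147 = -1.
Via Zolotarev, sign(π_{134}) = (134|149) = -1.

-1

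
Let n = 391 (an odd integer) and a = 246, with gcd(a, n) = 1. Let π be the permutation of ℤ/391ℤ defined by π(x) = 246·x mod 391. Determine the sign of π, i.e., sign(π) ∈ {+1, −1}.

Orbit of 154 under x↦246x: [154, 348, 370, 308, 305, 349, 225]… (length divides ord_391(246)).
9 cycles of lengths [88, 88, 88, 88, 11, 11, 8, 8, 1].
sign(π) = (−1)^{n − #cycles} = (−1)^{391−9} = (−1)^382 = +1.

+1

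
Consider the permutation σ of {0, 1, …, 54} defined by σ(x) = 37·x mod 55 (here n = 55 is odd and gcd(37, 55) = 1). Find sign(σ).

-1

Start at x=26: 26 → 27 → 9 → 3 → 1 → 37 → 49 → … (one orbit).
6 cycles of lengths [20, 20, 5, 5, 4, 1].
55 − 6 = 49 transpositions; sign(π) = (−1)^49 = -1.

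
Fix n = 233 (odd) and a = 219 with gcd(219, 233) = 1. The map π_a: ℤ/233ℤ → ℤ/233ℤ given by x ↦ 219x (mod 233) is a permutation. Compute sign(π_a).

+1

Start at x=92: 92 → 110 → 91 → 124 → 128 → 72 → 157 → … (one orbit).
The orbit structure of x ↦ 219x mod 233: 3 orbits of sizes [116, 116, 1].
233 − 3 = 230 transpositions; sign(π) = (−1)^230 = +1.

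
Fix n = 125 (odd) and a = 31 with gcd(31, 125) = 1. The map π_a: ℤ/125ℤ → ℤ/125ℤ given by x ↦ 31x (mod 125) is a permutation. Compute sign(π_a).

Trace 81: π^k(81) = [81, 11, 91, 71, 76, 106, 36] for k=0..6.
13 cycles of lengths [25, 25, 25, 25, 5, 5, 5, 5, 1, 1, 1, 1, 1].
sign(π) = (−1)^{n − #cycles} = (−1)^{125−13} = (−1)^112 = +1.
The Jacobi symbol (31|125) = +1 (Zolotarev) agrees.

+1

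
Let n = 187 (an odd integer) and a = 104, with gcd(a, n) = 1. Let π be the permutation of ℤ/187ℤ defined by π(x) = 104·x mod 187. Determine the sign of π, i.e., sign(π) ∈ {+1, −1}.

+1

Orbit of 155 under x↦104x: [155, 38, 25, 169, 185, 166, 60]… (length divides ord_187(104)).
Cycle lengths of π_104 on ℤ/187ℤ: [40, 40, 40, 40, 8, 8, 5, 5, 1]; 9 cycles in total.
9 cycles on 187: each ℓ→(−1)^(ℓ−1), product (−1)^178 = +1.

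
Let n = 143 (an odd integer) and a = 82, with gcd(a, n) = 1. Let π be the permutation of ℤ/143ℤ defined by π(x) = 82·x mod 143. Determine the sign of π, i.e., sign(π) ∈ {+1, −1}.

Start at x=42: 42 → 12 → 126 → 36 → 92 → 108 → 133 → … (one orbit).
The orbit structure of x ↦ 82x mod 143: 9 orbits of sizes [30, 30, 30, 30, 6, 6, 5, 5, 1].
sign(π) = (−1)^{n − #cycles} = (−1)^{143−9} = (−1)^134 = +1.
The Jacobi symbol (82|143) = +1 (Zolotarev) agrees.

+1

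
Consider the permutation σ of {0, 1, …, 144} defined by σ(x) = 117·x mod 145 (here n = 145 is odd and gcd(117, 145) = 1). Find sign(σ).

-1

Start at x=117: 117 → 59 → 88 → 1 → 117 (one orbit).
π_117 has 58 disjoint cycles with lengths [4, 4, 4, 4, 4, 4, 4, 4, 4, 4, 4, 4, 4, 4, 4, 4, 4, 4, 4, 4, 4, 4, 4, 4, 4, 4, 4, 4, 4, 1, 1, 1, 1, 1, 1, 1, 1, 1, 1, 1, 1, 1, 1, 1, 1, 1, 1, 1, 1, 1, 1, 1, 1, 1, 1, 1, 1, 1] on {0,…,144}.
sign(π) = (−1)^{n − #cycles} = (−1)^{145−58} = (−1)^87 = -1.
Check: (117/145) = -1 by Zolotarev.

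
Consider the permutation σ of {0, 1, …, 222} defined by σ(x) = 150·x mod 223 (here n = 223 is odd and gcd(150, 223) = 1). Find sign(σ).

-1

Orbit of 39 under x↦150x: [39, 52, 218, 142, 115, 79, 31]… (length divides ord_223(150)).
The orbit structure of x ↦ 150x mod 223: 2 orbits of sizes [222, 1].
With 2 cycles on 223 points, sign = (−1)^{223−2} = -1.
Check: (150/223) = -1 by Zolotarev.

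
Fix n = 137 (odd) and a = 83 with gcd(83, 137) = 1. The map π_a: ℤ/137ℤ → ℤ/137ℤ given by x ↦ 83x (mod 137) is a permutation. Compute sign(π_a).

-1

Start at x=36: 36 → 111 → 34 → 82 → 93 → 47 → 65 → … (one orbit).
π_83 has 2 disjoint cycles with lengths [136, 1] on {0,…,136}.
2 cycles on 137: each ℓ→(−1)^(ℓ−1), product (−1)^135 = -1.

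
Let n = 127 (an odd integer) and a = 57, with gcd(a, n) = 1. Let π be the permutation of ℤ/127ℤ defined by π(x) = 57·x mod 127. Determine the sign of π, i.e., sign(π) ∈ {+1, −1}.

-1

Trace 58: π^k(58) = [58, 4, 101, 42, 108, 60, 118] for k=0..6.
The orbit structure of x ↦ 57x mod 127: 2 orbits of sizes [126, 1].
With 2 cycles on 127 points, sign = (−1)^{127−2} = -1.
The Jacobi symbol (57|127) = -1 (Zolotarev) agrees.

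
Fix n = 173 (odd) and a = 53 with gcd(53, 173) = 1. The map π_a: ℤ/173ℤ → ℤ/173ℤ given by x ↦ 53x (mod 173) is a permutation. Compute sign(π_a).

-1

Trace 56: π^k(56) = [56, 27, 47, 69, 24, 61, 119] for k=0..6.
The orbit structure of x ↦ 53x mod 173: 2 orbits of sizes [172, 1].
With 2 cycles on 173 points, sign = (−1)^{173−2} = -1.
Zolotarev: (53|173) = -1, matching the cycle-count sign.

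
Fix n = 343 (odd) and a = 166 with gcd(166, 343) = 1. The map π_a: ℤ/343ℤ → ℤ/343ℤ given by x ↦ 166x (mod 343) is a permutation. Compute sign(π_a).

-1

Start at x=263: 263 → 97 → 324 → 276 → 197 → 117 → 214 → … (one orbit).
Cycle lengths of π_166 on ℤ/343ℤ: [42, 42, 42, 42, 42, 42, 42, 6, 6, 6, 6, 6, 6, 6, 6, 1]; 16 cycles in total.
343 − 16 = 327 transpositions; sign(π) = (−1)^327 = -1.
The Jacobi symbol (166|343) = -1 (Zolotarev) agrees.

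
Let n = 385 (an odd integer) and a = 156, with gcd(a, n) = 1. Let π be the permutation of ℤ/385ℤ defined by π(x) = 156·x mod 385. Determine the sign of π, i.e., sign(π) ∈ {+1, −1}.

-1

Start at x=191: 191 → 151 → 71 → 296 → 361 → 106 → 366 → … (one orbit).
The orbit structure of x ↦ 156x mod 385: 30 orbits of sizes [30, 30, 30, 30, 30, 30, 30, 30, 30, 30, 10, 10, 10, 10, 10, 3, 3, 3, 3, 3, 3, 3, 3, 3, 3, 1, 1, 1, 1, 1].
With 30 cycles on 385 points, sign = (−1)^{385−30} = -1.
(156|385)_J = -1 (Zolotarev's lemma cross-check).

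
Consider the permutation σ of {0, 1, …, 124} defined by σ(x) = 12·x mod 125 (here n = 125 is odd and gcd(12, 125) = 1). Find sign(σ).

Orbit of 24 under x↦12x: [24, 38, 81, 97, 39, 93, 116]… (length divides ord_125(12)).
Cycle type of π: 100 + 20 + 4 + 1; total 4 cycles.
4 cycles on 125: each ℓ→(−1)^(ℓ−1), product (−1)^121 = -1.
Check: (12/125) = -1 by Zolotarev.

-1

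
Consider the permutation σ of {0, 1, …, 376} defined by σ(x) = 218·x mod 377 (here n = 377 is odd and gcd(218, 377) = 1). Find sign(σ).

-1

Trace 186: π^k(186) = [186, 209, 322, 74, 298, 120, 147] for k=0..6.
Cycle lengths of π_218 on ℤ/377ℤ: [84, 84, 84, 84, 28, 6, 6, 1]; 8 cycles in total.
8 cycles on 377: each ℓ→(−1)^(ℓ−1), product (−1)^369 = -1.
(218|377)_J = -1 (Zolotarev's lemma cross-check).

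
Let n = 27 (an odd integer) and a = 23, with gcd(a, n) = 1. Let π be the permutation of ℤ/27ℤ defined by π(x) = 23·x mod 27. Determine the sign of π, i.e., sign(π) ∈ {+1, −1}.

-1

Start at x=16: 16 → 17 → 13 → 2 → 19 → 5 → 7 → … (one orbit).
The orbit structure of x ↦ 23x mod 27: 4 orbits of sizes [18, 6, 2, 1].
4 cycles on 27: each ℓ→(−1)^(ℓ−1), product (−1)^23 = -1.
Check: (23/27) = -1 by Zolotarev.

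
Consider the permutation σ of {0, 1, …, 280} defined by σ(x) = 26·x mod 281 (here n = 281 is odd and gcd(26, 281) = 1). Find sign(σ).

Start at x=127: 127 → 211 → 147 → 169 → 179 → 158 → 174 → … (one orbit).
2 cycles of lengths [280, 1].
2 cycles on 281: each ℓ→(−1)^(ℓ−1), product (−1)^279 = -1.
The Jacobi symbol (26|281) = -1 (Zolotarev) agrees.

-1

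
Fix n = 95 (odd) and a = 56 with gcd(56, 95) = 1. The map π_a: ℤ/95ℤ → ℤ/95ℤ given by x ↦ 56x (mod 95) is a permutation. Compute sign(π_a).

-1

Start at x=1: 1 → 56 → 1 (one orbit).
The orbit structure of x ↦ 56x mod 95: 50 orbits of sizes [2, 2, 2, 2, 2, 2, 2, 2, 2, 2, 2, 2, 2, 2, 2, 2, 2, 2, 2, 2, 2, 2, 2, 2, 2, 2, 2, 2, 2, 2, 2, 2, 2, 2, 2, 2, 2, 2, 2, 2, 2, 2, 2, 2, 2, 1, 1, 1, 1, 1].
Σ(ℓ_i−1) = 95−50 = 45; sign = (−1)^45 = -1.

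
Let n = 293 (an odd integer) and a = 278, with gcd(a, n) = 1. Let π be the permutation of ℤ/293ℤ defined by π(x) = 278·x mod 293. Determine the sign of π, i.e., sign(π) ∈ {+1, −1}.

Trace 210: π^k(210) = [210, 73, 77, 17, 38, 16, 53] for k=0..6.
The orbit structure of x ↦ 278x mod 293: 5 orbits of sizes [73, 73, 73, 73, 1].
293 − 5 = 288 transpositions; sign(π) = (−1)^288 = +1.

+1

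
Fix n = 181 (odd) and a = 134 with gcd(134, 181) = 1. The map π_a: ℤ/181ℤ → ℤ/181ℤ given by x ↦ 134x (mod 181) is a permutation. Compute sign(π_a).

-1

Trace 44: π^k(44) = [44, 104, 180, 47, 144, 110, 79] for k=0..6.
Cycle type of π: 180 + 1; total 2 cycles.
Σ(ℓ_i−1) = 181−2 = 179; sign = (−1)^179 = -1.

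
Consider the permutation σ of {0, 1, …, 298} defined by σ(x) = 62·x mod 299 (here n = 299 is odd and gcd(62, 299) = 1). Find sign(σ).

Start at x=100: 100 → 220 → 185 → 108 → 118 → 140 → 9 → … (one orbit).
Cycle lengths of π_62 on ℤ/299ℤ: [66, 66, 66, 66, 11, 11, 6, 6, 1]; 9 cycles in total.
sign(π) = (−1)^{n − #cycles} = (−1)^{299−9} = (−1)^290 = +1.
Zolotarev: (62|299) = +1, matching the cycle-count sign.

+1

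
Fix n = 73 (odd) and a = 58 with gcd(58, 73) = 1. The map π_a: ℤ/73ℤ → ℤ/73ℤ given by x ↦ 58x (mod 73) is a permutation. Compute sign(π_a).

Trace 33: π^k(33) = [33, 16, 52, 23, 20, 65, 47] for k=0..6.
The orbit structure of x ↦ 58x mod 73: 2 orbits of sizes [72, 1].
Σ(ℓ_i−1) = 73−2 = 71; sign = (−1)^71 = -1.
(58|73)_J = -1 (Zolotarev's lemma cross-check).

-1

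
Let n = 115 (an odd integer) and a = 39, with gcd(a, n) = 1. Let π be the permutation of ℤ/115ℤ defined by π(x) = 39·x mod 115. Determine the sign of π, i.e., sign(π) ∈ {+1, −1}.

+1

Trace 31: π^k(31) = [31, 59, 1, 39, 26, 94, 101] for k=0..6.
Cycle type of π: 22×4 + 11×2 + 2×2 + 1; total 9 cycles.
115 − 9 = 106 transpositions; sign(π) = (−1)^106 = +1.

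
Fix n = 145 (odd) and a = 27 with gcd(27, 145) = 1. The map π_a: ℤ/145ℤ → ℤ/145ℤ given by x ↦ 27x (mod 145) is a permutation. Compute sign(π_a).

Start at x=133: 133 → 111 → 97 → 9 → 98 → 36 → 102 → … (one orbit).
Cycle lengths of π_27 on ℤ/145ℤ: [28, 28, 28, 28, 28, 4, 1]; 7 cycles in total.
sign(π) = (−1)^{n − #cycles} = (−1)^{145−7} = (−1)^138 = +1.

+1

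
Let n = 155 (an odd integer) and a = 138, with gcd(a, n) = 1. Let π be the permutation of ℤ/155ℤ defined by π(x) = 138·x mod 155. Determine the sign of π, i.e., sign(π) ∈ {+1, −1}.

-1

Orbit of 149 under x↦138x: [149, 102, 126, 28, 144, 32, 76]… (length divides ord_155(138)).
The orbit structure of x ↦ 138x mod 155: 6 orbits of sizes [60, 60, 15, 15, 4, 1].
sign(π) = (−1)^{n − #cycles} = (−1)^{155−6} = (−1)^149 = -1.
(138|155)_J = -1 (Zolotarev's lemma cross-check).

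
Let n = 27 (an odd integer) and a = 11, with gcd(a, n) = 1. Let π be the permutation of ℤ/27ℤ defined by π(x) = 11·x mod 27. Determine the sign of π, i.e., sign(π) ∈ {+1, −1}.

Start at x=20: 20 → 4 → 17 → 25 → 5 → 1 → 11 → … (one orbit).
Decompose π into cycles: lengths [18, 6, 2, 1] (4 cycles, including the fixed point 0).
n − c = 27 − 4 = 23; sign = (−1)^23 = -1.

-1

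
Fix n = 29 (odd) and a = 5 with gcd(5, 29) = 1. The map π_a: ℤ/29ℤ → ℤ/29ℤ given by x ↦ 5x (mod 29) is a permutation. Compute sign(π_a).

Trace 28: π^k(28) = [28, 24, 4, 20, 13, 7, 6] for k=0..6.
The orbit structure of x ↦ 5x mod 29: 3 orbits of sizes [14, 14, 1].
3 cycles on 29: each ℓ→(−1)^(ℓ−1), product (−1)^26 = +1.

+1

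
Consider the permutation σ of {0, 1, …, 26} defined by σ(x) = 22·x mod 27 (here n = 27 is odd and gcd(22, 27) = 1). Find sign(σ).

+1

Start at x=4: 4 → 7 → 19 → 13 → 16 → 1 → 22 → … (one orbit).
The orbit structure of x ↦ 22x mod 27: 7 orbits of sizes [9, 9, 3, 3, 1, 1, 1].
Σ(ℓ_i−1) = 27−7 = 20; sign = (−1)^20 = +1.
(22|27)_J = +1 (Zolotarev's lemma cross-check).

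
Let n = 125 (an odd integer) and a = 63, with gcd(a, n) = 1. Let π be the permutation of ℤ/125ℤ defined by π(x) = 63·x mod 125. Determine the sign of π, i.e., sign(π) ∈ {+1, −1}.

-1

Start at x=29: 29 → 77 → 101 → 113 → 119 → 122 → 61 → … (one orbit).
4 cycles of lengths [100, 20, 4, 1].
125 − 4 = 121 transpositions; sign(π) = (−1)^121 = -1.
Zolotarev: (63|125) = -1, matching the cycle-count sign.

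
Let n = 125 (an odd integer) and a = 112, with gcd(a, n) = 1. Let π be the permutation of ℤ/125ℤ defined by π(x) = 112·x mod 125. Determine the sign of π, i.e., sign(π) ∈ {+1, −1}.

-1

Trace 8: π^k(8) = [8, 21, 102, 49, 113, 31, 97] for k=0..6.
The orbit structure of x ↦ 112x mod 125: 4 orbits of sizes [100, 20, 4, 1].
4 cycles on 125: each ℓ→(−1)^(ℓ−1), product (−1)^121 = -1.
The Jacobi symbol (112|125) = -1 (Zolotarev) agrees.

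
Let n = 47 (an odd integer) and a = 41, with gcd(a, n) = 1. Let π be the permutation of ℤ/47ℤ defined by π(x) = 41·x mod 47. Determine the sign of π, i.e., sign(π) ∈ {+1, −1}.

-1

Start at x=41: 41 → 36 → 19 → 27 → 26 → 32 → 43 → … (one orbit).
Cycle lengths of π_41 on ℤ/47ℤ: [46, 1]; 2 cycles in total.
47 − 2 = 45 transpositions; sign(π) = (−1)^45 = -1.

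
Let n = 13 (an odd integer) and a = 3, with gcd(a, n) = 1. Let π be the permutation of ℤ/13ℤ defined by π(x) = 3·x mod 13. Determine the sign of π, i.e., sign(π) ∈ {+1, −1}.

+1

Trace 1: π^k(1) = [1, 3, 9] for k=0..2.
Cycle type of π: 3×4 + 1; total 5 cycles.
n − c = 13 − 5 = 8; sign = (−1)^8 = +1.
Zolotarev: (3|13) = +1, matching the cycle-count sign.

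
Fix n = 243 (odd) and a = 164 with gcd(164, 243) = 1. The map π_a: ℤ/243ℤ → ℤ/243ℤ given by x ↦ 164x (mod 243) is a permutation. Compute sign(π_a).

Trace 236: π^k(236) = [236, 67, 53, 187, 50, 181, 38] for k=0..6.
Decompose π into cycles: lengths [162, 54, 18, 6, 2, 1] (6 cycles, including the fixed point 0).
With 6 cycles on 243 points, sign = (−1)^{243−6} = -1.
The Jacobi symbol (164|243) = -1 (Zolotarev) agrees.

-1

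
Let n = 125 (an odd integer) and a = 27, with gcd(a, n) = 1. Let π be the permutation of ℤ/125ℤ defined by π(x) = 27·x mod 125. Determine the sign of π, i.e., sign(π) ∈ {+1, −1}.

Trace 43: π^k(43) = [43, 36, 97, 119, 88, 1, 27] for k=0..6.
The orbit structure of x ↦ 27x mod 125: 4 orbits of sizes [100, 20, 4, 1].
125 − 4 = 121 transpositions; sign(π) = (−1)^121 = -1.

-1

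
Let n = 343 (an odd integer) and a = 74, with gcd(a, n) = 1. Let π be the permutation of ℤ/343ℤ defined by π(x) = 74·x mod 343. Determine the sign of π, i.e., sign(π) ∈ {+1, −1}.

+1

Trace 193: π^k(193) = [193, 219, 85, 116, 9, 323, 235] for k=0..6.
Cycle type of π: 147×2 + 21×2 + 3×2 + 1; total 7 cycles.
With 7 cycles on 343 points, sign = (−1)^{343−7} = +1.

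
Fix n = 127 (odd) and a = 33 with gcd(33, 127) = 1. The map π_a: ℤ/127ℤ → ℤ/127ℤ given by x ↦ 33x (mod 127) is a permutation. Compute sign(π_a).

-1

Trace 66: π^k(66) = [66, 19, 119, 117, 51, 32, 40] for k=0..6.
Cycle type of π: 42×3 + 1; total 4 cycles.
n − c = 127 − 4 = 123; sign = (−1)^123 = -1.
The Jacobi symbol (33|127) = -1 (Zolotarev) agrees.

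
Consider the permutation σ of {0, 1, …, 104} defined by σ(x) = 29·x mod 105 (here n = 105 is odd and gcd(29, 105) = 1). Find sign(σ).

-1

Trace 29: π^k(29) = [29, 1] for k=0..1.
The orbit structure of x ↦ 29x mod 105: 56 orbits of sizes [2, 2, 2, 2, 2, 2, 2, 2, 2, 2, 2, 2, 2, 2, 2, 2, 2, 2, 2, 2, 2, 2, 2, 2, 2, 2, 2, 2, 2, 2, 2, 2, 2, 2, 2, 2, 2, 2, 2, 2, 2, 2, 2, 2, 2, 2, 2, 2, 2, 1, 1, 1, 1, 1, 1, 1].
105 − 56 = 49 transpositions; sign(π) = (−1)^49 = -1.
Via Zolotarev, sign(π_{29}) = (29|105) = -1.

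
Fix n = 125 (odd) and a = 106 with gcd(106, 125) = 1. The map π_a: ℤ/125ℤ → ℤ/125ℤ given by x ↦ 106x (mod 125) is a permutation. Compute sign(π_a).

+1

Trace 11: π^k(11) = [11, 41, 96, 51, 31, 36, 66] for k=0..6.
π_106 has 13 disjoint cycles with lengths [25, 25, 25, 25, 5, 5, 5, 5, 1, 1, 1, 1, 1] on {0,…,124}.
sign(π) = (−1)^{n − #cycles} = (−1)^{125−13} = (−1)^112 = +1.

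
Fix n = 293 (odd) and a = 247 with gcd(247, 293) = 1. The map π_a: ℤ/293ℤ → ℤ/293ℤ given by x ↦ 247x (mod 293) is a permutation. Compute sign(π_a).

+1

Start at x=109: 109 → 260 → 53 → 199 → 222 → 43 → 73 → … (one orbit).
Cycle lengths of π_247 on ℤ/293ℤ: [146, 146, 1]; 3 cycles in total.
3 cycles on 293: each ℓ→(−1)^(ℓ−1), product (−1)^290 = +1.
(247|293)_J = +1 (Zolotarev's lemma cross-check).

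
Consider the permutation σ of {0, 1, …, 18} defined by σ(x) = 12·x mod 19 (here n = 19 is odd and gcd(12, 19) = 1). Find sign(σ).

-1

Trace 11: π^k(11) = [11, 18, 7, 8, 1, 12] for k=0..5.
Cycle lengths of π_12 on ℤ/19ℤ: [6, 6, 6, 1]; 4 cycles in total.
4 cycles on 19: each ℓ→(−1)^(ℓ−1), product (−1)^15 = -1.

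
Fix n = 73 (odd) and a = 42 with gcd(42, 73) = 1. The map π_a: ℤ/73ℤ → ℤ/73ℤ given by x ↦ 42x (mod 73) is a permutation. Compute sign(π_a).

Start at x=25: 25 → 28 → 8 → 44 → 23 → 17 → 57 → … (one orbit).
π_42 has 2 disjoint cycles with lengths [72, 1] on {0,…,72}.
73 − 2 = 71 transpositions; sign(π) = (−1)^71 = -1.
The Jacobi symbol (42|73) = -1 (Zolotarev) agrees.

-1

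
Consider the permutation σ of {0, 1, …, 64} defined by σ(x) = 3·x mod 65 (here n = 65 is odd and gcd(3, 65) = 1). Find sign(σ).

-1

Trace 42: π^k(42) = [42, 61, 53, 29, 22, 1, 3] for k=0..6.
The orbit structure of x ↦ 3x mod 65: 10 orbits of sizes [12, 12, 12, 12, 4, 3, 3, 3, 3, 1].
n − c = 65 − 10 = 55; sign = (−1)^55 = -1.
The Jacobi symbol (3|65) = -1 (Zolotarev) agrees.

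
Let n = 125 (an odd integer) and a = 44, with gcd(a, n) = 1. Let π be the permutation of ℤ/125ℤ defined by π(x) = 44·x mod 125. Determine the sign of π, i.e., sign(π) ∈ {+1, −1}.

+1

Orbit of 96 under x↦44x: [96, 99, 106, 39, 91, 4, 51]… (length divides ord_125(44)).
The orbit structure of x ↦ 44x mod 125: 7 orbits of sizes [50, 50, 10, 10, 2, 2, 1].
Σ(ℓ_i−1) = 125−7 = 118; sign = (−1)^118 = +1.
The Jacobi symbol (44|125) = +1 (Zolotarev) agrees.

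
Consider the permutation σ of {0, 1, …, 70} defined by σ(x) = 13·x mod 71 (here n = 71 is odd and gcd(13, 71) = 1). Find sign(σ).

-1

Orbit of 16 under x↦13x: [16, 66, 6, 7, 20, 47, 43]… (length divides ord_71(13)).
Cycle type of π: 70 + 1; total 2 cycles.
2 cycles on 71: each ℓ→(−1)^(ℓ−1), product (−1)^69 = -1.
Check: (13/71) = -1 by Zolotarev.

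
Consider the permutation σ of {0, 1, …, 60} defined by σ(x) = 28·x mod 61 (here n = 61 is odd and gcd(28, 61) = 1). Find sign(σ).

-1

Trace 41: π^k(41) = [41, 50, 58, 38, 27, 24, 1] for k=0..6.
Cycle lengths of π_28 on ℤ/61ℤ: [20, 20, 20, 1]; 4 cycles in total.
sign(π) = (−1)^{n − #cycles} = (−1)^{61−4} = (−1)^57 = -1.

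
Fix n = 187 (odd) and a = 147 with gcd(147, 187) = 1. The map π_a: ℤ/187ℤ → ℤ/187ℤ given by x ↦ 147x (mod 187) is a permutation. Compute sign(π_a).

-1

Start at x=67: 67 → 125 → 49 → 97 → 47 → 177 → 26 → … (one orbit).
Cycle type of π: 80×2 + 16 + 5×2 + 1; total 6 cycles.
n − c = 187 − 6 = 181; sign = (−1)^181 = -1.
Via Zolotarev, sign(π_{147}) = (147|187) = -1.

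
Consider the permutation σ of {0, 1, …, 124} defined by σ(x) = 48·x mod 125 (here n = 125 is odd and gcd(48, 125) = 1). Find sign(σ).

-1

Start at x=47: 47 → 6 → 38 → 74 → 52 → 121 → 58 → … (one orbit).
4 cycles of lengths [100, 20, 4, 1].
125 − 4 = 121 transpositions; sign(π) = (−1)^121 = -1.
The Jacobi symbol (48|125) = -1 (Zolotarev) agrees.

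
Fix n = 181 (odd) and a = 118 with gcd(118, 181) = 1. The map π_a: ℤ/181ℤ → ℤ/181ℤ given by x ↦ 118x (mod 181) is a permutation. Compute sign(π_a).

-1

Orbit of 133 under x↦118x: [133, 128, 81, 146, 33, 93, 114]… (length divides ord_181(118)).
Cycle lengths of π_118 on ℤ/181ℤ: [180, 1]; 2 cycles in total.
181 − 2 = 179 transpositions; sign(π) = (−1)^179 = -1.
Check: (118/181) = -1 by Zolotarev.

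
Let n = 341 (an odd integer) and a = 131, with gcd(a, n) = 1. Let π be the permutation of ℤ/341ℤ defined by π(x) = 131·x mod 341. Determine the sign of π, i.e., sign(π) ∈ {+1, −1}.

-1

Start at x=276: 276 → 10 → 287 → 87 → 144 → 109 → 298 → … (one orbit).
π_131 has 18 disjoint cycles with lengths [30, 30, 30, 30, 30, 30, 30, 30, 30, 30, 15, 15, 2, 2, 2, 2, 2, 1] on {0,…,340}.
n − c = 341 − 18 = 323; sign = (−1)^323 = -1.
Zolotarev: (131|341) = -1, matching the cycle-count sign.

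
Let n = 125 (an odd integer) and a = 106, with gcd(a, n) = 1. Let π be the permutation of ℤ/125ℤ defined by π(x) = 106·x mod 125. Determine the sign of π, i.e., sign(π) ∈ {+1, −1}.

Orbit of 16 under x↦106x: [16, 71, 26, 6, 11, 41, 96]… (length divides ord_125(106)).
The orbit structure of x ↦ 106x mod 125: 13 orbits of sizes [25, 25, 25, 25, 5, 5, 5, 5, 1, 1, 1, 1, 1].
13 cycles on 125: each ℓ→(−1)^(ℓ−1), product (−1)^112 = +1.
Via Zolotarev, sign(π_{106}) = (106|125) = +1.

+1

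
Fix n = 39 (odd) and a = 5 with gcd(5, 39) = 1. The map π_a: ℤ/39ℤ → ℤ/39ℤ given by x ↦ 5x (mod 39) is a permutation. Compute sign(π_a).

Trace 25: π^k(25) = [25, 8, 1, 5] for k=0..3.
Decompose π into cycles: lengths [4, 4, 4, 4, 4, 4, 4, 4, 4, 2, 1] (11 cycles, including the fixed point 0).
n − c = 39 − 11 = 28; sign = (−1)^28 = +1.

+1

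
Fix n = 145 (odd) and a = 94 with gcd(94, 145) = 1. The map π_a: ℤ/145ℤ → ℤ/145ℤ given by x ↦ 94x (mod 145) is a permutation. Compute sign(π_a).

+1

Orbit of 54 under x↦94x: [54, 1, 94, 136, 24, 81, 74]… (length divides ord_145(94)).
15 cycles of lengths [14, 14, 14, 14, 14, 14, 14, 14, 7, 7, 7, 7, 2, 2, 1].
With 15 cycles on 145 points, sign = (−1)^{145−15} = +1.
The Jacobi symbol (94|145) = +1 (Zolotarev) agrees.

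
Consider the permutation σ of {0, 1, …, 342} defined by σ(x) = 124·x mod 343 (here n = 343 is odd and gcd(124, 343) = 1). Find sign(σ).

Start at x=5: 5 → 277 → 48 → 121 → 255 → 64 → 47 → … (one orbit).
π_124 has 4 disjoint cycles with lengths [294, 42, 6, 1] on {0,…,342}.
Σ(ℓ_i−1) = 343−4 = 339; sign = (−1)^339 = -1.
(124|343)_J = -1 (Zolotarev's lemma cross-check).

-1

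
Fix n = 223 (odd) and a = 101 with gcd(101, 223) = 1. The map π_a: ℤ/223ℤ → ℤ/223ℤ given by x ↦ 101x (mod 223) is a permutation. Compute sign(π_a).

+1

Orbit of 179 under x↦101x: [179, 16, 55, 203, 210, 25, 72]… (length divides ord_223(101)).
Cycle lengths of π_101 on ℤ/223ℤ: [111, 111, 1]; 3 cycles in total.
3 cycles on 223: each ℓ→(−1)^(ℓ−1), product (−1)^220 = +1.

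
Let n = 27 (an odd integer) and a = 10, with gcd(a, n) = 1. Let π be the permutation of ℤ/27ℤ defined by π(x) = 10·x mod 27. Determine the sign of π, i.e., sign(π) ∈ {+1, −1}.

Trace 19: π^k(19) = [19, 1, 10] for k=0..2.
Cycle lengths of π_10 on ℤ/27ℤ: [3, 3, 3, 3, 3, 3, 1, 1, 1, 1, 1, 1, 1, 1, 1]; 15 cycles in total.
15 cycles on 27: each ℓ→(−1)^(ℓ−1), product (−1)^12 = +1.
Check: (10/27) = +1 by Zolotarev.

+1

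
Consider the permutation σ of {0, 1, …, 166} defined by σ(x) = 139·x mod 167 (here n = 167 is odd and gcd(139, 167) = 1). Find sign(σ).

Start at x=23: 23 → 24 → 163 → 112 → 37 → 133 → 117 → … (one orbit).
Cycle type of π: 166 + 1; total 2 cycles.
2 cycles on 167: each ℓ→(−1)^(ℓ−1), product (−1)^165 = -1.

-1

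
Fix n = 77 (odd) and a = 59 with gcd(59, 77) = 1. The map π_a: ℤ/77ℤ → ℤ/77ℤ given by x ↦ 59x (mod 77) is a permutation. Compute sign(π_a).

Trace 20: π^k(20) = [20, 25, 12, 15, 38, 9, 69] for k=0..6.
Cycle type of π: 30×2 + 6 + 5×2 + 1; total 6 cycles.
Σ(ℓ_i−1) = 77−6 = 71; sign = (−1)^71 = -1.
Via Zolotarev, sign(π_{59}) = (59|77) = -1.

-1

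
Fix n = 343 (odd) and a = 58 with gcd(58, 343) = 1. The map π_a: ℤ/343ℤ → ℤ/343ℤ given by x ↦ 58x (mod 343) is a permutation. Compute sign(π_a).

+1

Start at x=204: 204 → 170 → 256 → 99 → 254 → 326 → 43 → … (one orbit).
Decompose π into cycles: lengths [147, 147, 21, 21, 3, 3, 1] (7 cycles, including the fixed point 0).
343 − 7 = 336 transpositions; sign(π) = (−1)^336 = +1.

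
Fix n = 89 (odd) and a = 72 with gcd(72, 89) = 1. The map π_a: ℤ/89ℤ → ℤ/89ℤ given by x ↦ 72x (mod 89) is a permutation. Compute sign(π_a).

Orbit of 34 under x↦72x: [34, 45, 36, 11, 80, 64, 69]… (length divides ord_89(72)).
Cycle lengths of π_72 on ℤ/89ℤ: [44, 44, 1]; 3 cycles in total.
sign(π) = (−1)^{n − #cycles} = (−1)^{89−3} = (−1)^86 = +1.
Zolotarev: (72|89) = +1, matching the cycle-count sign.

+1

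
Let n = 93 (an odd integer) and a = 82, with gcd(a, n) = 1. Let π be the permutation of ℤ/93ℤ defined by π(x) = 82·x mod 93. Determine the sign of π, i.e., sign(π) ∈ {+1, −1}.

+1

Start at x=70: 70 → 67 → 7 → 16 → 10 → 76 → 1 → … (one orbit).
Cycle type of π: 15×6 + 1×3; total 9 cycles.
9 cycles on 93: each ℓ→(−1)^(ℓ−1), product (−1)^84 = +1.
Zolotarev: (82|93) = +1, matching the cycle-count sign.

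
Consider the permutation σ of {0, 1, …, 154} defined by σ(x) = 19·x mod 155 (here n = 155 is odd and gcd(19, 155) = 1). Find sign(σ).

+1

Start at x=94: 94 → 81 → 144 → 101 → 59 → 36 → 64 → … (one orbit).
9 cycles of lengths [30, 30, 30, 30, 15, 15, 2, 2, 1].
n − c = 155 − 9 = 146; sign = (−1)^146 = +1.
The Jacobi symbol (19|155) = +1 (Zolotarev) agrees.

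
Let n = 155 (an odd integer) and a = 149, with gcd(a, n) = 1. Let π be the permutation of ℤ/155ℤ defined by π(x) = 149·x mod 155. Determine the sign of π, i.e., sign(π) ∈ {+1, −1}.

Orbit of 149 under x↦149x: [149, 36, 94, 56, 129, 1]… (length divides ord_155(149)).
The orbit structure of x ↦ 149x mod 155: 33 orbits of sizes [6, 6, 6, 6, 6, 6, 6, 6, 6, 6, 6, 6, 6, 6, 6, 6, 6, 6, 6, 6, 3, 3, 3, 3, 3, 3, 3, 3, 3, 3, 2, 2, 1].
155 − 33 = 122 transpositions; sign(π) = (−1)^122 = +1.
The Jacobi symbol (149|155) = +1 (Zolotarev) agrees.

+1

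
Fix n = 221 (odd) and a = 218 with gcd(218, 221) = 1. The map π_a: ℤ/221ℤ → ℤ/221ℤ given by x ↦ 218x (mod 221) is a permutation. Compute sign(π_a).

Trace 196: π^k(196) = [196, 75, 217, 12, 185, 108, 118] for k=0..6.
Cycle type of π: 48×4 + 16 + 6×2 + 1; total 8 cycles.
With 8 cycles on 221 points, sign = (−1)^{221−8} = -1.
The Jacobi symbol (218|221) = -1 (Zolotarev) agrees.

-1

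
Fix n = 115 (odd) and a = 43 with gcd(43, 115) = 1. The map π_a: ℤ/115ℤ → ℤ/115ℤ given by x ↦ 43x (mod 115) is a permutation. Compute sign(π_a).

+1

Orbit of 31 under x↦43x: [31, 68, 49, 37, 96, 103, 59]… (length divides ord_115(43)).
Cycle lengths of π_43 on ℤ/115ℤ: [44, 44, 22, 4, 1]; 5 cycles in total.
115 − 5 = 110 transpositions; sign(π) = (−1)^110 = +1.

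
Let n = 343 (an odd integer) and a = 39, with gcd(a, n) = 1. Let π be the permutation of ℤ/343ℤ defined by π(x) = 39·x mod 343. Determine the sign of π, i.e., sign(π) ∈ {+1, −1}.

Trace 95: π^k(95) = [95, 275, 92, 158, 331, 218, 270] for k=0..6.
Decompose π into cycles: lengths [147, 147, 21, 21, 3, 3, 1] (7 cycles, including the fixed point 0).
7 cycles on 343: each ℓ→(−1)^(ℓ−1), product (−1)^336 = +1.

+1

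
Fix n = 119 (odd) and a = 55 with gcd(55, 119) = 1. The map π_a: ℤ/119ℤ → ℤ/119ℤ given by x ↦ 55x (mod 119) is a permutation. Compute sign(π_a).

-1

Trace 13: π^k(13) = [13, 1, 55, 50] for k=0..3.
32 cycles of lengths [4, 4, 4, 4, 4, 4, 4, 4, 4, 4, 4, 4, 4, 4, 4, 4, 4, 4, 4, 4, 4, 4, 4, 4, 4, 4, 4, 4, 2, 2, 2, 1].
n − c = 119 − 32 = 87; sign = (−1)^87 = -1.
The Jacobi symbol (55|119) = -1 (Zolotarev) agrees.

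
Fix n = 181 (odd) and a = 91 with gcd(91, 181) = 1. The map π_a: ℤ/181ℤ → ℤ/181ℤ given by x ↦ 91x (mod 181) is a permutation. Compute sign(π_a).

Start at x=24: 24 → 12 → 6 → 3 → 92 → 46 → 23 → … (one orbit).
Cycle lengths of π_91 on ℤ/181ℤ: [180, 1]; 2 cycles in total.
Σ(ℓ_i−1) = 181−2 = 179; sign = (−1)^179 = -1.
Zolotarev: (91|181) = -1, matching the cycle-count sign.

-1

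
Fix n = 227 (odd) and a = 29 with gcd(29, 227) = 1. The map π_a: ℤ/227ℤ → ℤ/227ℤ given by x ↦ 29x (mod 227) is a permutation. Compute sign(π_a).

Trace 85: π^k(85) = [85, 195, 207, 101, 205, 43, 112] for k=0..6.
3 cycles of lengths [113, 113, 1].
n − c = 227 − 3 = 224; sign = (−1)^224 = +1.
The Jacobi symbol (29|227) = +1 (Zolotarev) agrees.

+1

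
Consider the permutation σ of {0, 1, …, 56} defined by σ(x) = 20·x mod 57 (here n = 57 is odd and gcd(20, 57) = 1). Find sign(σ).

-1

Orbit of 20 under x↦20x: [20, 1]… (length divides ord_57(20)).
The orbit structure of x ↦ 20x mod 57: 38 orbits of sizes [2, 2, 2, 2, 2, 2, 2, 2, 2, 2, 2, 2, 2, 2, 2, 2, 2, 2, 2, 1, 1, 1, 1, 1, 1, 1, 1, 1, 1, 1, 1, 1, 1, 1, 1, 1, 1, 1].
57 − 38 = 19 transpositions; sign(π) = (−1)^19 = -1.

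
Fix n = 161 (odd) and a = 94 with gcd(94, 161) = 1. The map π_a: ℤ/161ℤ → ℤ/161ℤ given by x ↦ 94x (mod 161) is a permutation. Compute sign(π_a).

Trace 104: π^k(104) = [104, 116, 117, 50, 31, 16, 55] for k=0..6.
The orbit structure of x ↦ 94x mod 161: 6 orbits of sizes [66, 66, 11, 11, 6, 1].
6 cycles on 161: each ℓ→(−1)^(ℓ−1), product (−1)^155 = -1.
Check: (94/161) = -1 by Zolotarev.

-1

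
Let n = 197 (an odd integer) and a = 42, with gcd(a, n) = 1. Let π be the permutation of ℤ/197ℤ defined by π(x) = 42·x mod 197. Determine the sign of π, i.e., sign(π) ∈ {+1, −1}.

Trace 187: π^k(187) = [187, 171, 90, 37, 175, 61, 1] for k=0..6.
5 cycles of lengths [49, 49, 49, 49, 1].
5 cycles on 197: each ℓ→(−1)^(ℓ−1), product (−1)^192 = +1.
Check: (42/197) = +1 by Zolotarev.

+1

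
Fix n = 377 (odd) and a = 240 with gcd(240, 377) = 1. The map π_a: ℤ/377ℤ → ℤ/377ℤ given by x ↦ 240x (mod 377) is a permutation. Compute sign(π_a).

+1

Start at x=270: 270 → 333 → 373 → 171 → 324 → 98 → 146 → … (one orbit).
7 cycles of lengths [84, 84, 84, 84, 28, 12, 1].
With 7 cycles on 377 points, sign = (−1)^{377−7} = +1.
Via Zolotarev, sign(π_{240}) = (240|377) = +1.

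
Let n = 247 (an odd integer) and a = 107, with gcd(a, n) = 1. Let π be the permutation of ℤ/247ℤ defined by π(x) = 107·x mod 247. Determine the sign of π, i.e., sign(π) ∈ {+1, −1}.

Start at x=87: 87 → 170 → 159 → 217 → 1 → 107 → 87 (one orbit).
Cycle type of π: 6×39 + 3×4 + 1; total 44 cycles.
n − c = 247 − 44 = 203; sign = (−1)^203 = -1.
(107|247)_J = -1 (Zolotarev's lemma cross-check).

-1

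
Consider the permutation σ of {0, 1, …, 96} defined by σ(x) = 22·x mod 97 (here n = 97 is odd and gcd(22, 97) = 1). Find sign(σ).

Start at x=75: 75 → 1 → 22 → 96 → 75 (one orbit).
Cycle lengths of π_22 on ℤ/97ℤ: [4, 4, 4, 4, 4, 4, 4, 4, 4, 4, 4, 4, 4, 4, 4, 4, 4, 4, 4, 4, 4, 4, 4, 4, 1]; 25 cycles in total.
Σ(ℓ_i−1) = 97−25 = 72; sign = (−1)^72 = +1.

+1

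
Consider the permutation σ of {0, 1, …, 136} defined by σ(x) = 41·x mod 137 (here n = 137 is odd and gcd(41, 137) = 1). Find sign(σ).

-1

Trace 41: π^k(41) = [41, 37, 10, 136, 96, 100, 127] for k=0..6.
18 cycles of lengths [8, 8, 8, 8, 8, 8, 8, 8, 8, 8, 8, 8, 8, 8, 8, 8, 8, 1].
Σ(ℓ_i−1) = 137−18 = 119; sign = (−1)^119 = -1.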